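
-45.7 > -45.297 False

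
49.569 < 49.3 False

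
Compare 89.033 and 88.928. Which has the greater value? 89.033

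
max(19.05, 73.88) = 73.88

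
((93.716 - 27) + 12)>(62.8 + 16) False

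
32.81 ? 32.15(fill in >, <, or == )>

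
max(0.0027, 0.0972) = 0.0972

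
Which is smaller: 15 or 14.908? 14.908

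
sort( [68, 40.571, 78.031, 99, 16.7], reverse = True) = [99, 78.031, 68, 40.571, 16.7]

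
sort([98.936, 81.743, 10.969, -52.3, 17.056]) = [-52.3, 10.969, 17.056, 81.743, 98.936]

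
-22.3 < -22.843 False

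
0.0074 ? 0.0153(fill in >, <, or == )<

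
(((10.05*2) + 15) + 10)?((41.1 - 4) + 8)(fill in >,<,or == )==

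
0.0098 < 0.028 True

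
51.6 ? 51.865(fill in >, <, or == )<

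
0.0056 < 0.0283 True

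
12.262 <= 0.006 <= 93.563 False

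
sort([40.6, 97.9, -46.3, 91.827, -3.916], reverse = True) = [97.9, 91.827, 40.6, -3.916, -46.3]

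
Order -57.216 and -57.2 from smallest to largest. -57.216,-57.2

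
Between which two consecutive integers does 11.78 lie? 11 and 12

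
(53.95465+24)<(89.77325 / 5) False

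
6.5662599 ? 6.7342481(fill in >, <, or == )<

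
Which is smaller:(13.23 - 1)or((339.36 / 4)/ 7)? ((339.36 / 4)/ 7)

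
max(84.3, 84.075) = 84.3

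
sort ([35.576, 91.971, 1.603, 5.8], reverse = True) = [91.971, 35.576, 5.8, 1.603]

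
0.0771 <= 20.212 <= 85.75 True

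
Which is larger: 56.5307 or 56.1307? 56.5307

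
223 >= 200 True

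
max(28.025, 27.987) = 28.025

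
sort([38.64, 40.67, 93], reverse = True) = [93, 40.67, 38.64]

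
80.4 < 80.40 False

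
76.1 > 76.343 False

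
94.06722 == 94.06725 False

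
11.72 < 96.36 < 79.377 False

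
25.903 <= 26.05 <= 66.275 True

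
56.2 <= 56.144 False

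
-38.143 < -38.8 False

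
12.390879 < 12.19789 False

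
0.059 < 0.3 True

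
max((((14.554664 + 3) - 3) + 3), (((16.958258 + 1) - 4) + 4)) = 17.958258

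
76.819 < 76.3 False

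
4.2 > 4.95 False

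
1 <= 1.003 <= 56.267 True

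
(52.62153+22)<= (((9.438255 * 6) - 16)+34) True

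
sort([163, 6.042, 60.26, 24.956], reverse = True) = [163, 60.26, 24.956, 6.042]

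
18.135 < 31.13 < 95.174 True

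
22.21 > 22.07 True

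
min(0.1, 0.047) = 0.047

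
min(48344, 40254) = 40254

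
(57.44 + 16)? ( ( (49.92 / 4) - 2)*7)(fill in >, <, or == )>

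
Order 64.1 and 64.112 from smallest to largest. 64.1, 64.112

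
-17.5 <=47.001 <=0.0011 False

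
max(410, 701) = 701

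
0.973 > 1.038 False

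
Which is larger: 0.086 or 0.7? 0.7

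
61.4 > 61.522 False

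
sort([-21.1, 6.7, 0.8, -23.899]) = [-23.899, -21.1, 0.8, 6.7]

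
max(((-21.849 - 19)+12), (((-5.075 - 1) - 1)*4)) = -28.3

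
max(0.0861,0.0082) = 0.0861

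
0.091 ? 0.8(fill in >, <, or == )<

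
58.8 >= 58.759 True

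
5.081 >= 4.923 True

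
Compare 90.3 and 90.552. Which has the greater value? 90.552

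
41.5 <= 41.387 False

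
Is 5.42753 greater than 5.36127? Yes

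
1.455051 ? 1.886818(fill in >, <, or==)<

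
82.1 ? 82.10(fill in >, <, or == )==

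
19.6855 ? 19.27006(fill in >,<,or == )>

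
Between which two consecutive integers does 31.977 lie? 31 and 32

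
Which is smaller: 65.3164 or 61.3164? 61.3164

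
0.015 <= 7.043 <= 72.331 True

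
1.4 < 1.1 False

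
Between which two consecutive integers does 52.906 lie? 52 and 53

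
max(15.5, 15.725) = 15.725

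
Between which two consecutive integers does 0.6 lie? 0 and 1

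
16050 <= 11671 False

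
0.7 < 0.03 False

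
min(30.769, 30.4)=30.4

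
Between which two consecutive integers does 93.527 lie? 93 and 94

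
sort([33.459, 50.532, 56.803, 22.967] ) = [22.967, 33.459, 50.532, 56.803]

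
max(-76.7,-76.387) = -76.387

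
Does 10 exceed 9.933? Yes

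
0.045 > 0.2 False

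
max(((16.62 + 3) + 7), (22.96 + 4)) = 26.96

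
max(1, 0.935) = 1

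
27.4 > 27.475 False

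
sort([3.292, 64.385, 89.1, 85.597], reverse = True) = [89.1, 85.597, 64.385, 3.292]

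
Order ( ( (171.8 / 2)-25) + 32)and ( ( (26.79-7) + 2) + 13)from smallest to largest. ( ( (26.79-7) + 2) + 13), ( ( (171.8 / 2)-25) + 32)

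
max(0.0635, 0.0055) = 0.0635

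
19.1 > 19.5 False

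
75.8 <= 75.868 True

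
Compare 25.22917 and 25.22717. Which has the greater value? 25.22917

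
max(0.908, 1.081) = 1.081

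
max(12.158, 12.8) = 12.8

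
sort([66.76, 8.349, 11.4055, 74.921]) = [8.349, 11.4055, 66.76, 74.921]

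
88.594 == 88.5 False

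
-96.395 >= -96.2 False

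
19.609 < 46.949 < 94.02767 True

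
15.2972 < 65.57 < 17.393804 False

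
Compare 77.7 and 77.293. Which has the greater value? 77.7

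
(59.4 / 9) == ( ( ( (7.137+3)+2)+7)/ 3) False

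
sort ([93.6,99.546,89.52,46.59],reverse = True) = [99.546,93.6,89.52,46.59]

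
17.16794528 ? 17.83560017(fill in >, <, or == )<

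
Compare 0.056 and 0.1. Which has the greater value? 0.1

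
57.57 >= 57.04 True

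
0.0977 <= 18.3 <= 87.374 True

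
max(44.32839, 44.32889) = 44.32889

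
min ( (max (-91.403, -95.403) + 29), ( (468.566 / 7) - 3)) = -62.403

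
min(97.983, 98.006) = 97.983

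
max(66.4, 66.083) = 66.4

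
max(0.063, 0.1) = 0.1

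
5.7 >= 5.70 True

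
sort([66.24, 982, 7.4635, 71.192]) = [7.4635, 66.24, 71.192, 982]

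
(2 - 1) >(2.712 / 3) True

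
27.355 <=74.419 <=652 True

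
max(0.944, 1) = 1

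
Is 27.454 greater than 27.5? No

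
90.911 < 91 True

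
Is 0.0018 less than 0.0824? Yes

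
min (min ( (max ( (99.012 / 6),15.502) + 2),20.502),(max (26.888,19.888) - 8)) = 18.502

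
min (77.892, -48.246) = -48.246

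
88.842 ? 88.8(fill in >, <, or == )>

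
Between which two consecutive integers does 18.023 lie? 18 and 19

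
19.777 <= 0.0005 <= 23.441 False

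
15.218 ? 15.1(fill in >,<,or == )>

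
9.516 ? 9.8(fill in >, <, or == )<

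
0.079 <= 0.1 True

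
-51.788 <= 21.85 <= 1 False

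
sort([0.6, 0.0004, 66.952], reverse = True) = [66.952, 0.6, 0.0004]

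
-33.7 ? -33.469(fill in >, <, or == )<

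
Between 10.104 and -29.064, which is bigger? 10.104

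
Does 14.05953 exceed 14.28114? No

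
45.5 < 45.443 False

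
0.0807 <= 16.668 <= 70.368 True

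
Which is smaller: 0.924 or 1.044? 0.924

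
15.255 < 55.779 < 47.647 False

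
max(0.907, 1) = 1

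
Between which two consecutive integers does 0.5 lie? 0 and 1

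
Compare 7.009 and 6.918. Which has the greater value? 7.009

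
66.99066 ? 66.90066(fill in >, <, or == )>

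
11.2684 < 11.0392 False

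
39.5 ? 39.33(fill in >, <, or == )>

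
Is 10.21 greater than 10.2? Yes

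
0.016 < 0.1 True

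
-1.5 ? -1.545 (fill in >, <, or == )>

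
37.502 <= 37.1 False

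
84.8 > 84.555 True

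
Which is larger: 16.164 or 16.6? 16.6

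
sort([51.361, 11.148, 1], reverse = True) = [51.361, 11.148, 1]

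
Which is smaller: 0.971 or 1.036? 0.971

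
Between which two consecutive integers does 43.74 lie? 43 and 44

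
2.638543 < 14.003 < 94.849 True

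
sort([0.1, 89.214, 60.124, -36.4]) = [-36.4, 0.1, 60.124, 89.214]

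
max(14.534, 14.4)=14.534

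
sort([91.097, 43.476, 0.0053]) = [0.0053, 43.476, 91.097]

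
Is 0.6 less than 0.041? No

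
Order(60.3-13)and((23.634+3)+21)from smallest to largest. (60.3-13), ((23.634+3)+21)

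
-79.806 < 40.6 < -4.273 False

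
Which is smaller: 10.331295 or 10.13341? 10.13341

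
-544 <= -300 True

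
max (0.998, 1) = 1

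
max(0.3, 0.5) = 0.5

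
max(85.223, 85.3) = 85.3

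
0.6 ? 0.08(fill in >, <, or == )>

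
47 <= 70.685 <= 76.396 True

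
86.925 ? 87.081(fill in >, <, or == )<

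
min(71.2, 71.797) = 71.2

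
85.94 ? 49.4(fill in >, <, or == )>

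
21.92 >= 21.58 True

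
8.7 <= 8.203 False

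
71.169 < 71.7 True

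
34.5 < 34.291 False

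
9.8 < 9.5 False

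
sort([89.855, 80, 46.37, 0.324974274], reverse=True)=[89.855, 80, 46.37, 0.324974274]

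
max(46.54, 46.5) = 46.54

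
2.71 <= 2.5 False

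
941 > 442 True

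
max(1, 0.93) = 1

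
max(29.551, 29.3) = 29.551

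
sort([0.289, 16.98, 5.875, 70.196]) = [0.289, 5.875, 16.98, 70.196]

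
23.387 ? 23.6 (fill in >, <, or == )<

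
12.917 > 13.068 False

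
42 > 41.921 True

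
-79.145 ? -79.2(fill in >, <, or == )>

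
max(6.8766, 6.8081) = 6.8766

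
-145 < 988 True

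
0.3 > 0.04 True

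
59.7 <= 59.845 True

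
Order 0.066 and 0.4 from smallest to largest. 0.066, 0.4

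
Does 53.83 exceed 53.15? Yes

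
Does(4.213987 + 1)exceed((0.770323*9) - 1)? No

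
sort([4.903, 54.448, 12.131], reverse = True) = [54.448, 12.131, 4.903]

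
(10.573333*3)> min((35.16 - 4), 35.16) True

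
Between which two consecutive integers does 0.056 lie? 0 and 1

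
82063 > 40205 True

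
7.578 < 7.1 False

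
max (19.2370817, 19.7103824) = 19.7103824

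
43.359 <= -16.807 False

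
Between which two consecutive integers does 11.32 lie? 11 and 12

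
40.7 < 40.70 False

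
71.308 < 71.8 True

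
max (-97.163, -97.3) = -97.163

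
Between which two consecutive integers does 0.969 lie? 0 and 1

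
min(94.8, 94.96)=94.8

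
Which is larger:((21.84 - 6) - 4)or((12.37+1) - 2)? ((21.84 - 6) - 4)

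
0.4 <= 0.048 False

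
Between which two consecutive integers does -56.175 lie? -57 and -56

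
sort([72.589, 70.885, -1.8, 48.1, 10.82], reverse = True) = [72.589, 70.885, 48.1, 10.82, -1.8]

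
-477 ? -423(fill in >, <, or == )<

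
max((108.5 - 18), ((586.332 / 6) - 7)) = 90.722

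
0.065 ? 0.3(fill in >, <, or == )<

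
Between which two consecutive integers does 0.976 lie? 0 and 1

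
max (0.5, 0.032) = 0.5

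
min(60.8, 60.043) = 60.043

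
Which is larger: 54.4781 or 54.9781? 54.9781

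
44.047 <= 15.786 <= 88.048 False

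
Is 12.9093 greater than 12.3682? Yes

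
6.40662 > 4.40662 True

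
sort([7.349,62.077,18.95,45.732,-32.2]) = [-32.2,7.349,18.95,45.732,62.077]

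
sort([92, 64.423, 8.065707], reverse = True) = [92, 64.423, 8.065707]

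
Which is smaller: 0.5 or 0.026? 0.026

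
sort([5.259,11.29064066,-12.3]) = [-12.3,5.259,11.29064066]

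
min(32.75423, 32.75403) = 32.75403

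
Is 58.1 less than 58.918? Yes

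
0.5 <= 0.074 False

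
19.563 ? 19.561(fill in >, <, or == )>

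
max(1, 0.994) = 1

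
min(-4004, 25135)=-4004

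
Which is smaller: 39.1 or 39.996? 39.1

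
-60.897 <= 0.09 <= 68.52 True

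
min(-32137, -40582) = -40582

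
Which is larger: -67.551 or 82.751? 82.751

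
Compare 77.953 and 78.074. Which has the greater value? 78.074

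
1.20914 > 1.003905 True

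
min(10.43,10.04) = 10.04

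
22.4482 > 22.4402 True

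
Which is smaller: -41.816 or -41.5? -41.816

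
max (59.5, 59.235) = 59.5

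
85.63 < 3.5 False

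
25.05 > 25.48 False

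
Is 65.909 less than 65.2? No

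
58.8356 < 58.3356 False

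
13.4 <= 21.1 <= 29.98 True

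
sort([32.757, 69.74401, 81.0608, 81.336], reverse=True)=[81.336, 81.0608, 69.74401, 32.757]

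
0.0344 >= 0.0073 True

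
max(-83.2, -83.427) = -83.2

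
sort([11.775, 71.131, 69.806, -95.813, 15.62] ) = [-95.813, 11.775, 15.62, 69.806, 71.131]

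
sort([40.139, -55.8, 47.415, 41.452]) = [-55.8, 40.139, 41.452, 47.415]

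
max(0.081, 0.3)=0.3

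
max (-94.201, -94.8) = -94.201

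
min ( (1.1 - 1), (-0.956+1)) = 0.044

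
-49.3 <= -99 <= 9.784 False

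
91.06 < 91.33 True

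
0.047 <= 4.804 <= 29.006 True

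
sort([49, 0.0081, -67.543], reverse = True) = [49, 0.0081, -67.543]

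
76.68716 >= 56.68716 True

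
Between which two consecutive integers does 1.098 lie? 1 and 2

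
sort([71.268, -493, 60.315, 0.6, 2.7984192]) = [-493, 0.6, 2.7984192, 60.315, 71.268]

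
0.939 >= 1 False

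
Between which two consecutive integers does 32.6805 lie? 32 and 33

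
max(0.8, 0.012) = 0.8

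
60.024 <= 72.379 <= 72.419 True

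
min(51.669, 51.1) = 51.1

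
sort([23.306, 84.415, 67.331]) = [23.306, 67.331, 84.415]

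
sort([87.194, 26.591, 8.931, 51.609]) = [8.931, 26.591, 51.609, 87.194]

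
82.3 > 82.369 False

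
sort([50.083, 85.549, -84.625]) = [-84.625, 50.083, 85.549]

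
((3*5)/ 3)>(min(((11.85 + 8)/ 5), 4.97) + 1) True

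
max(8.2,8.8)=8.8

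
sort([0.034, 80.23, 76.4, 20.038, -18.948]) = [-18.948, 0.034, 20.038, 76.4, 80.23]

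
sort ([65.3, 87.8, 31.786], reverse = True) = [87.8, 65.3, 31.786]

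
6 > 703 False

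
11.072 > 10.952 True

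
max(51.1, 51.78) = 51.78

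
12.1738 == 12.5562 False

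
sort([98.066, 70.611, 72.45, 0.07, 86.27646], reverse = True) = [98.066, 86.27646, 72.45, 70.611, 0.07]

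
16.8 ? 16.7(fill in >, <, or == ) >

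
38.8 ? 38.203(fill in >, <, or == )>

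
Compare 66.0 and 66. They are equal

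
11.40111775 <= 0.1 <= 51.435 False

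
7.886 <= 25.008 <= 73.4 True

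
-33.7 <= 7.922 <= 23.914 True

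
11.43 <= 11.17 False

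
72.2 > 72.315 False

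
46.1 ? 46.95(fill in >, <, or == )<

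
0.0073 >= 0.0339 False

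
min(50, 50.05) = 50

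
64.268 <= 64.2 False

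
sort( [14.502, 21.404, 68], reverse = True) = [68, 21.404, 14.502]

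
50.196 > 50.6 False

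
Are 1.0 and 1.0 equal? Yes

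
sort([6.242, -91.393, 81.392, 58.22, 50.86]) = [-91.393, 6.242, 50.86, 58.22, 81.392]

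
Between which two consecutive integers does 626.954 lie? 626 and 627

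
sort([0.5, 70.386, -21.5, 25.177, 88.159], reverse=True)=[88.159, 70.386, 25.177, 0.5, -21.5]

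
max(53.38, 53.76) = 53.76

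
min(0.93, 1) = 0.93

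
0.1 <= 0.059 False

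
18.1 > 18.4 False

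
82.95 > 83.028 False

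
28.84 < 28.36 False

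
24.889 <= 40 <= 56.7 True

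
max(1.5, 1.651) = 1.651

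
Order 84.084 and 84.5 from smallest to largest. 84.084, 84.5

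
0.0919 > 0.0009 True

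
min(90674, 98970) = 90674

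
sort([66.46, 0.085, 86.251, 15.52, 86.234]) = [0.085, 15.52, 66.46, 86.234, 86.251]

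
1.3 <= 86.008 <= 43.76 False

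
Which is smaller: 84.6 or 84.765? 84.6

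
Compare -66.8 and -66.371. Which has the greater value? -66.371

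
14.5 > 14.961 False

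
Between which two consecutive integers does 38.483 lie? 38 and 39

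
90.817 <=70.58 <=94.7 False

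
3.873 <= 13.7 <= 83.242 True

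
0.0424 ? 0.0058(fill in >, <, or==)>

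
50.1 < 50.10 False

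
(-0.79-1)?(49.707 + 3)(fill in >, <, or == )<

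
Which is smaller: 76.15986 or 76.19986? 76.15986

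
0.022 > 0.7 False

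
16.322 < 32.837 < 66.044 True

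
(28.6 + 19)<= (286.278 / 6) True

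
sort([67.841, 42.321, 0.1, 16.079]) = [0.1, 16.079, 42.321, 67.841]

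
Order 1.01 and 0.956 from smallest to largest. 0.956, 1.01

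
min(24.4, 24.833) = 24.4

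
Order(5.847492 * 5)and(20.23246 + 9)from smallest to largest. (20.23246 + 9), (5.847492 * 5)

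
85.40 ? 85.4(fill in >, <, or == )==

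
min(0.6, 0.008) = 0.008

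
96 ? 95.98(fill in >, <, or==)>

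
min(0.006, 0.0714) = 0.006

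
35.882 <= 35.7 False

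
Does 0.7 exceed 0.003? Yes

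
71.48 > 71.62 False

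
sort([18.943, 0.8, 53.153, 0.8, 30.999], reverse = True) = [53.153, 30.999, 18.943, 0.8, 0.8]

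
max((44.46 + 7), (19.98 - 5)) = 51.46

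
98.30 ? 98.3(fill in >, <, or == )==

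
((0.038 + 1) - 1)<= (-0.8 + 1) True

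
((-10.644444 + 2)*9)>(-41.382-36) False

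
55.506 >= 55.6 False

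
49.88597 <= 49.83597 False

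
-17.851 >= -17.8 False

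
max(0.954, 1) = 1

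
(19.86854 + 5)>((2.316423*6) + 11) False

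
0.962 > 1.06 False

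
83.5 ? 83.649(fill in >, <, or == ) <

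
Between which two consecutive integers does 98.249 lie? 98 and 99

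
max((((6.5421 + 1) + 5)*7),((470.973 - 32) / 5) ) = 87.7947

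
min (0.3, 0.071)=0.071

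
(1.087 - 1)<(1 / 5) True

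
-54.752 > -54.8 True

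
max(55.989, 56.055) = 56.055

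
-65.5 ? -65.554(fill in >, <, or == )>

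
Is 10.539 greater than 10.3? Yes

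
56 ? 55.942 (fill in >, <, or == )>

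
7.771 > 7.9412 False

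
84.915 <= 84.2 False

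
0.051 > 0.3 False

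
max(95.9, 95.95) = 95.95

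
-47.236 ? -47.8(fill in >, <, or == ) >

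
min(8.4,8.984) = 8.4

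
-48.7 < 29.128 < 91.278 True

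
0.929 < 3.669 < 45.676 True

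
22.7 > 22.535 True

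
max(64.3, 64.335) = 64.335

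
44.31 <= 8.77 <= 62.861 False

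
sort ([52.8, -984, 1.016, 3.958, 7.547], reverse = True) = [52.8, 7.547, 3.958, 1.016, -984]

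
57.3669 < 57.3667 False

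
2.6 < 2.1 False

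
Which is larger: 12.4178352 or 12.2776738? 12.4178352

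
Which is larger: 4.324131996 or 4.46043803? 4.46043803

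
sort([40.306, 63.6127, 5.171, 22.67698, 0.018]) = [0.018, 5.171, 22.67698, 40.306, 63.6127]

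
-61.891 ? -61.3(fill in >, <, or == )<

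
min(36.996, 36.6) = 36.6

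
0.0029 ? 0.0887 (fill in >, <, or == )<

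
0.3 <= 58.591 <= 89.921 True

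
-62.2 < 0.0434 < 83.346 True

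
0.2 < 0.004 False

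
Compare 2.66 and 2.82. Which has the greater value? 2.82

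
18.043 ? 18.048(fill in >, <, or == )<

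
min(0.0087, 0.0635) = 0.0087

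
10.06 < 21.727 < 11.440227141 False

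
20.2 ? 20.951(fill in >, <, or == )<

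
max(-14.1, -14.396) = -14.1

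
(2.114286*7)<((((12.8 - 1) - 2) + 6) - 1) False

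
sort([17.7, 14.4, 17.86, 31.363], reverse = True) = [31.363, 17.86, 17.7, 14.4]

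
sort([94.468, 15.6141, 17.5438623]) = [15.6141, 17.5438623, 94.468]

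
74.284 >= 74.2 True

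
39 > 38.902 True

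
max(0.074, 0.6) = 0.6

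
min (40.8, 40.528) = 40.528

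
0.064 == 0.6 False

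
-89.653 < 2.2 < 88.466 True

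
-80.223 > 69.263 False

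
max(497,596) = 596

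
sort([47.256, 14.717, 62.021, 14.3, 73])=[14.3, 14.717, 47.256, 62.021, 73]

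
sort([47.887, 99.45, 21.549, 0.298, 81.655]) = [0.298, 21.549, 47.887, 81.655, 99.45]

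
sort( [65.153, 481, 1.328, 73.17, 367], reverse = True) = [481, 367, 73.17, 65.153, 1.328]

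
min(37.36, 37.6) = 37.36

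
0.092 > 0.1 False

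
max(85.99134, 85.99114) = 85.99134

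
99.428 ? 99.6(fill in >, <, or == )<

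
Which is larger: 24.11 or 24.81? 24.81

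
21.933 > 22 False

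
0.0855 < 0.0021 False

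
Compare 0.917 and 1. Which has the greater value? 1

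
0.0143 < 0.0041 False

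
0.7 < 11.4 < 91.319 True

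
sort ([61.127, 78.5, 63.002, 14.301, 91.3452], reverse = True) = [91.3452, 78.5, 63.002, 61.127, 14.301]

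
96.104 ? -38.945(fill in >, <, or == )>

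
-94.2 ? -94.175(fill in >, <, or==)<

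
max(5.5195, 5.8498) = 5.8498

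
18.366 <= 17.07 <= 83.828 False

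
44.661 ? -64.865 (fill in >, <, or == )>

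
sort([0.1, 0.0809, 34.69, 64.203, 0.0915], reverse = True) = [64.203, 34.69, 0.1, 0.0915, 0.0809]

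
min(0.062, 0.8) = 0.062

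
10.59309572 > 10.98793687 False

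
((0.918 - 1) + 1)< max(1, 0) True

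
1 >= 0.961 True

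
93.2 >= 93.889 False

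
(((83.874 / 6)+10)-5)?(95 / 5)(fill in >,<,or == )<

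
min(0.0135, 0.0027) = 0.0027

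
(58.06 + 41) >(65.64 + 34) False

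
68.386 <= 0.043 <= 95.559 False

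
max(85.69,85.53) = 85.69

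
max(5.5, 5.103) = 5.5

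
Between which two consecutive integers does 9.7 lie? 9 and 10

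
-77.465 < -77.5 False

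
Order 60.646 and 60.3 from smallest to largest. 60.3, 60.646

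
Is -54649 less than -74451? No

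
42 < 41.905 False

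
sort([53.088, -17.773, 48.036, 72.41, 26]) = [-17.773, 26, 48.036, 53.088, 72.41]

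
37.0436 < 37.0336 False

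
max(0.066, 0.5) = 0.5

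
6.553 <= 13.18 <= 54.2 True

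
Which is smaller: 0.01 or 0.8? 0.01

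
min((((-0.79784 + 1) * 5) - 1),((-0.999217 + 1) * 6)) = 0.004698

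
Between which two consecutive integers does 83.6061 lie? 83 and 84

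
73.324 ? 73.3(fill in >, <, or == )>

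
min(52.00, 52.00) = 52.00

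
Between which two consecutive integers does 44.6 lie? 44 and 45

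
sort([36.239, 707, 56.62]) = [36.239, 56.62, 707]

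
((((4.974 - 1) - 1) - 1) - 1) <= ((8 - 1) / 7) True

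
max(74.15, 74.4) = 74.4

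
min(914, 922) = 914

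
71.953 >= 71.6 True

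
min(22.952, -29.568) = -29.568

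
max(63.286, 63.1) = 63.286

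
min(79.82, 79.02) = 79.02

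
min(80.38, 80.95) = 80.38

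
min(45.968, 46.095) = 45.968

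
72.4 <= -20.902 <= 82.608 False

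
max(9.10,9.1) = 9.1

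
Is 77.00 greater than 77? No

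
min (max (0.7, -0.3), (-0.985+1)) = 0.015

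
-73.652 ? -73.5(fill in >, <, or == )<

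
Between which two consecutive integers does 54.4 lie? 54 and 55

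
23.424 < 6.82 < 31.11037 False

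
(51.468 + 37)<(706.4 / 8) False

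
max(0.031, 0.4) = 0.4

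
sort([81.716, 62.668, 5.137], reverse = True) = [81.716, 62.668, 5.137]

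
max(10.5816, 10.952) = 10.952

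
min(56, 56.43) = 56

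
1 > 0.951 True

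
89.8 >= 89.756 True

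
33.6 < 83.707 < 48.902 False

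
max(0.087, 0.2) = 0.2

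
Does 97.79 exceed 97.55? Yes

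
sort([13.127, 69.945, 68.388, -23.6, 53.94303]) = [-23.6, 13.127, 53.94303, 68.388, 69.945]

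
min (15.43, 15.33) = 15.33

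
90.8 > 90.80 False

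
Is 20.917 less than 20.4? No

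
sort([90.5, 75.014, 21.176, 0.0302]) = [0.0302, 21.176, 75.014, 90.5]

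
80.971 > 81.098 False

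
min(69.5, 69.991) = 69.5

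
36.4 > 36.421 False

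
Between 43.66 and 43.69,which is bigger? 43.69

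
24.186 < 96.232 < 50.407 False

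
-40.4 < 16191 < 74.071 False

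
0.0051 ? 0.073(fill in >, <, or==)<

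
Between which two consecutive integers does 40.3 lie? 40 and 41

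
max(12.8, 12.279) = 12.8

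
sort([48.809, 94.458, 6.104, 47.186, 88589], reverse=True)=[88589, 94.458, 48.809, 47.186, 6.104]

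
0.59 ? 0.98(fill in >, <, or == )<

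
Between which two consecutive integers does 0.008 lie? 0 and 1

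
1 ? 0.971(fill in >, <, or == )>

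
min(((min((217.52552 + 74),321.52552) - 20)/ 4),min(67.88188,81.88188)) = 67.88138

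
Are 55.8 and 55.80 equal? Yes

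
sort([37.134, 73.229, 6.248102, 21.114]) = [6.248102, 21.114, 37.134, 73.229]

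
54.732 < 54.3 False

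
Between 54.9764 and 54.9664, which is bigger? 54.9764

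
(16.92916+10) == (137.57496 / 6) False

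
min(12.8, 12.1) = 12.1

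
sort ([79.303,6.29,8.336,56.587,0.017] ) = [0.017,6.29,8.336,56.587,79.303]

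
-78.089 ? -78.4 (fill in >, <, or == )>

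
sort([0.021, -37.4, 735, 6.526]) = [-37.4, 0.021, 6.526, 735]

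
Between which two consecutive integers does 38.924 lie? 38 and 39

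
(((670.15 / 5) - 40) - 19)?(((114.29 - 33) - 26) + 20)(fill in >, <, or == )<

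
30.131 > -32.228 True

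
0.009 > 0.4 False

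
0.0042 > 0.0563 False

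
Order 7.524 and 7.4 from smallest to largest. 7.4, 7.524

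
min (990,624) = 624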